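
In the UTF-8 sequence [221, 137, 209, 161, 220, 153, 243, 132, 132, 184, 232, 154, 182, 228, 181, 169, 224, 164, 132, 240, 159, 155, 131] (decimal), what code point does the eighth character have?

Offset 0: leading byte 0xDD = 11011101 → 2-byte char #1 = DD 89.
Offset 2: leading byte 0xD1 = 11010001 → 2-byte char #2 = D1 A1.
Offset 4: leading byte 0xDC = 11011100 → 2-byte char #3 = DC 99.
Offset 6: leading byte 0xF3 = 11110011 → 4-byte char #4 = F3 84 84 B8.
Offset 10: leading byte 0xE8 = 11101000 → 3-byte char #5 = E8 9A B6.
Offset 13: leading byte 0xE4 = 11100100 → 3-byte char #6 = E4 B5 A9.
Offset 16: leading byte 0xE0 = 11100000 → 3-byte char #7 = E0 A4 84.
Offset 19: leading byte 0xF0 = 11110000 → 4-byte char #8 = F0 9F 9B 83.
Leading byte 0xF0 = 11110000 matches 11110xxx → 4-byte sequence.
Byte 1: 0xF0 = 11110000, payload 000 (3 bits).
Byte 2: 0x9F = 10011111 (10xxxxxx ✓), payload 011111.
Byte 3: 0x9B = 10011011 (10xxxxxx ✓), payload 011011.
Byte 4: 0x83 = 10000011 (10xxxxxx ✓), payload 000011.
Concatenate: 000011111011011000011 = 0x1F6C3 (21 bits → U+1F6C3).

U+1F6C3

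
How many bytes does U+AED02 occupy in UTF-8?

4

U+AED02 = 0xAED02. UTF-8 uses 1 byte below 0x80, 2 below 0x800, 3 below 0x10000, 4 up to 0x10FFFF. 0xAED02 is in U+10000–U+10FFFF → 4 bytes.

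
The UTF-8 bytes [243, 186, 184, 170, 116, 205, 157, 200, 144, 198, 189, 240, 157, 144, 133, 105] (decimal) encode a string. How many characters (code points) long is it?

7

Byte at offset 0: 0xF3 = 11110011 → 4-byte char (#1). Advance 4.
Byte at offset 4: 0x74 = 01110100 → 1-byte char (#2). Advance 1.
Byte at offset 5: 0xCD = 11001101 → 2-byte char (#3). Advance 2.
Byte at offset 7: 0xC8 = 11001000 → 2-byte char (#4). Advance 2.
Byte at offset 9: 0xC6 = 11000110 → 2-byte char (#5). Advance 2.
Byte at offset 11: 0xF0 = 11110000 → 4-byte char (#6). Advance 4.
Byte at offset 15: 0x69 = 01101001 → 1-byte char (#7). Advance 1.
Reached end at offset 16 after 7 code points.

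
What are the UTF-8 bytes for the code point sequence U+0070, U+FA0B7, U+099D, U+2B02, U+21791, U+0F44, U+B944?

U+0070: 1-byte form → 70.
U+FA0B7: 4-byte form → F3 BA 82 B7.
U+099D: 3-byte form → E0 A6 9D.
U+2B02: 3-byte form → E2 AC 82.
U+21791: 4-byte form → F0 A1 9E 91.
U+0F44: 3-byte form → E0 BD 84.
U+B944: 3-byte form → EB A5 84.
Concatenated (21 bytes): 70 F3 BA 82 B7 E0 A6 9D E2 AC 82 F0 A1 9E 91 E0 BD 84 EB A5 84.

70 F3 BA 82 B7 E0 A6 9D E2 AC 82 F0 A1 9E 91 E0 BD 84 EB A5 84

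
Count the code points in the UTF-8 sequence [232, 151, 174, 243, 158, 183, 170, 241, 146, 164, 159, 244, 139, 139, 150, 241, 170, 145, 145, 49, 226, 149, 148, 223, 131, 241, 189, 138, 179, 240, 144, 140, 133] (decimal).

Byte at offset 0: 0xE8 = 11101000 → 3-byte char (#1). Advance 3.
Byte at offset 3: 0xF3 = 11110011 → 4-byte char (#2). Advance 4.
Byte at offset 7: 0xF1 = 11110001 → 4-byte char (#3). Advance 4.
Byte at offset 11: 0xF4 = 11110100 → 4-byte char (#4). Advance 4.
Byte at offset 15: 0xF1 = 11110001 → 4-byte char (#5). Advance 4.
Byte at offset 19: 0x31 = 00110001 → 1-byte char (#6). Advance 1.
Byte at offset 20: 0xE2 = 11100010 → 3-byte char (#7). Advance 3.
Byte at offset 23: 0xDF = 11011111 → 2-byte char (#8). Advance 2.
Byte at offset 25: 0xF1 = 11110001 → 4-byte char (#9). Advance 4.
Byte at offset 29: 0xF0 = 11110000 → 4-byte char (#10). Advance 4.
Reached end at offset 33 after 10 code points.

10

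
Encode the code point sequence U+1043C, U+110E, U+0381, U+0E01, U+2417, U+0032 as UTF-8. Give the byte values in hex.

F0 90 90 BC E1 84 8E CE 81 E0 B8 81 E2 90 97 32

U+1043C: 4-byte form → F0 90 90 BC.
U+110E: 3-byte form → E1 84 8E.
U+0381: 2-byte form → CE 81.
U+0E01: 3-byte form → E0 B8 81.
U+2417: 3-byte form → E2 90 97.
U+0032: 1-byte form → 32.
Concatenated (16 bytes): F0 90 90 BC E1 84 8E CE 81 E0 B8 81 E2 90 97 32.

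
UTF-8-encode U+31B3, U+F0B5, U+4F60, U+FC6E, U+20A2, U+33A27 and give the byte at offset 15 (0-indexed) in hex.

U+31B3 → 3-byte form E3 86 B3 at offsets 0–2.
U+F0B5 → 3-byte form EF 82 B5 at offsets 3–5.
U+4F60 → 3-byte form E4 BD A0 at offsets 6–8.
U+FC6E → 3-byte form EF B1 AE at offsets 9–11.
U+20A2 → 3-byte form E2 82 A2 at offsets 12–14.
U+33A27 → 4-byte form F0 B3 A8 A7 at offsets 15–18.
Offset 15 falls in char 6's range; it's byte 1 of F0 B3 A8 A7 = 0xF0.

0xF0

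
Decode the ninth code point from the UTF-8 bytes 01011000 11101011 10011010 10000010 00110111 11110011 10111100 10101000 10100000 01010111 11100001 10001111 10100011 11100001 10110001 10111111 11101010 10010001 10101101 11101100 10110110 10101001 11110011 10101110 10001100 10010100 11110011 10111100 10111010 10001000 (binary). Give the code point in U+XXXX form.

Offset 0: leading byte 0x58 = 01011000 → 1-byte char #1 = 58.
Offset 1: leading byte 0xEB = 11101011 → 3-byte char #2 = EB 9A 82.
Offset 4: leading byte 0x37 = 00110111 → 1-byte char #3 = 37.
Offset 5: leading byte 0xF3 = 11110011 → 4-byte char #4 = F3 BC A8 A0.
Offset 9: leading byte 0x57 = 01010111 → 1-byte char #5 = 57.
Offset 10: leading byte 0xE1 = 11100001 → 3-byte char #6 = E1 8F A3.
Offset 13: leading byte 0xE1 = 11100001 → 3-byte char #7 = E1 B1 BF.
Offset 16: leading byte 0xEA = 11101010 → 3-byte char #8 = EA 91 AD.
Offset 19: leading byte 0xEC = 11101100 → 3-byte char #9 = EC B6 A9.
Leading byte 0xEC = 11101100 matches 1110xxxx → 3-byte sequence.
Byte 1: 0xEC = 11101100, payload 1100 (4 bits).
Byte 2: 0xB6 = 10110110 (10xxxxxx ✓), payload 110110.
Byte 3: 0xA9 = 10101001 (10xxxxxx ✓), payload 101001.
Concatenate: 1100110110101001 = 0xCDA9 (16 bits → U+CDA9).

U+CDA9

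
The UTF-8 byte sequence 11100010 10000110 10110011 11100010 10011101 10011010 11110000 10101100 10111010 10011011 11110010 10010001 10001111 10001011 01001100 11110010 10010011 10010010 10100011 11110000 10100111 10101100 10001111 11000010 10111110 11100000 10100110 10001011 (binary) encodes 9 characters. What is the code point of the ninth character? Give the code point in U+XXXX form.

U+098B

Offset 0: leading byte 0xE2 = 11100010 → 3-byte char #1 = E2 86 B3.
Offset 3: leading byte 0xE2 = 11100010 → 3-byte char #2 = E2 9D 9A.
Offset 6: leading byte 0xF0 = 11110000 → 4-byte char #3 = F0 AC BA 9B.
Offset 10: leading byte 0xF2 = 11110010 → 4-byte char #4 = F2 91 8F 8B.
Offset 14: leading byte 0x4C = 01001100 → 1-byte char #5 = 4C.
Offset 15: leading byte 0xF2 = 11110010 → 4-byte char #6 = F2 93 92 A3.
Offset 19: leading byte 0xF0 = 11110000 → 4-byte char #7 = F0 A7 AC 8F.
Offset 23: leading byte 0xC2 = 11000010 → 2-byte char #8 = C2 BE.
Offset 25: leading byte 0xE0 = 11100000 → 3-byte char #9 = E0 A6 8B.
Leading byte 0xE0 = 11100000 matches 1110xxxx → 3-byte sequence.
Byte 1: 0xE0 = 11100000, payload 0000 (4 bits).
Byte 2: 0xA6 = 10100110 (10xxxxxx ✓), payload 100110.
Byte 3: 0x8B = 10001011 (10xxxxxx ✓), payload 001011.
Concatenate: 0000100110001011 = 0x98B (16 bits → U+098B).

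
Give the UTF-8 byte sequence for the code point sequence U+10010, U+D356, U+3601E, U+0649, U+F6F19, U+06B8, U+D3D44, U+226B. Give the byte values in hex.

U+10010: 4-byte form → F0 90 80 90.
U+D356: 3-byte form → ED 8D 96.
U+3601E: 4-byte form → F0 B6 80 9E.
U+0649: 2-byte form → D9 89.
U+F6F19: 4-byte form → F3 B6 BC 99.
U+06B8: 2-byte form → DA B8.
U+D3D44: 4-byte form → F3 93 B5 84.
U+226B: 3-byte form → E2 89 AB.
Concatenated (26 bytes): F0 90 80 90 ED 8D 96 F0 B6 80 9E D9 89 F3 B6 BC 99 DA B8 F3 93 B5 84 E2 89 AB.

F0 90 80 90 ED 8D 96 F0 B6 80 9E D9 89 F3 B6 BC 99 DA B8 F3 93 B5 84 E2 89 AB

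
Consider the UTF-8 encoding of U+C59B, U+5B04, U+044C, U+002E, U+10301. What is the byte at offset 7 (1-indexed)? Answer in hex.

1-indexed offset 7 is 0-indexed offset 6.
U+C59B → 3-byte form EC 96 9B at offsets 0–2.
U+5B04 → 3-byte form E5 AC 84 at offsets 3–5.
U+044C → 2-byte form D1 8C at offsets 6–7.
Offset 6 falls in char 3's range; it's byte 1 of D1 8C = 0xD1.

0xD1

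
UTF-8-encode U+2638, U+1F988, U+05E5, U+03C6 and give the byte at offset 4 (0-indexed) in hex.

0x9F

U+2638 → 3-byte form E2 98 B8 at offsets 0–2.
U+1F988 → 4-byte form F0 9F A6 88 at offsets 3–6.
Offset 4 falls in char 2's range; it's byte 2 of F0 9F A6 88 = 0x9F.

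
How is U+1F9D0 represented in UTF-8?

F0 9F A7 90

U+1F9D0 = 0x1F9D0 = 129488 decimal. In range U+10000–U+10FFFF → 4-byte form: 11110xxx 10xxxxxx 10xxxxxx 10xxxxxx.
Binary (21 bits): 000011111100111010000.
Split 3+6+6+6: 000 | 011111 | 100111 | 010000.
Byte 1: 11110000 = 0xF0.
Byte 2: 10011111 = 0x9F.
Byte 3: 10100111 = 0xA7.
Byte 4: 10010000 = 0x90.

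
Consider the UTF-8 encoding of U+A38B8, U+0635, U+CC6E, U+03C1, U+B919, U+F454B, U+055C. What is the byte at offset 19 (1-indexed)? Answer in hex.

1-indexed offset 19 is 0-indexed offset 18.
U+A38B8 → 4-byte form F2 A3 A2 B8 at offsets 0–3.
U+0635 → 2-byte form D8 B5 at offsets 4–5.
U+CC6E → 3-byte form EC B1 AE at offsets 6–8.
U+03C1 → 2-byte form CF 81 at offsets 9–10.
U+B919 → 3-byte form EB A4 99 at offsets 11–13.
U+F454B → 4-byte form F3 B4 95 8B at offsets 14–17.
U+055C → 2-byte form D5 9C at offsets 18–19.
Offset 18 falls in char 7's range; it's byte 1 of D5 9C = 0xD5.

0xD5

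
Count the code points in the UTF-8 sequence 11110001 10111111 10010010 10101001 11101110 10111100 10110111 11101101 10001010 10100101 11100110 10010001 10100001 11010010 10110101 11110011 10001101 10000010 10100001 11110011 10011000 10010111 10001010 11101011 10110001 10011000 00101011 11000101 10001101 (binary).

Byte at offset 0: 0xF1 = 11110001 → 4-byte char (#1). Advance 4.
Byte at offset 4: 0xEE = 11101110 → 3-byte char (#2). Advance 3.
Byte at offset 7: 0xED = 11101101 → 3-byte char (#3). Advance 3.
Byte at offset 10: 0xE6 = 11100110 → 3-byte char (#4). Advance 3.
Byte at offset 13: 0xD2 = 11010010 → 2-byte char (#5). Advance 2.
Byte at offset 15: 0xF3 = 11110011 → 4-byte char (#6). Advance 4.
Byte at offset 19: 0xF3 = 11110011 → 4-byte char (#7). Advance 4.
Byte at offset 23: 0xEB = 11101011 → 3-byte char (#8). Advance 3.
Byte at offset 26: 0x2B = 00101011 → 1-byte char (#9). Advance 1.
Byte at offset 27: 0xC5 = 11000101 → 2-byte char (#10). Advance 2.
Reached end at offset 29 after 10 code points.

10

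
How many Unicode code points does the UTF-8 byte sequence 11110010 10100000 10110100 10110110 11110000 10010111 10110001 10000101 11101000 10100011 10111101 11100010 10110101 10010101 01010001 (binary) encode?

Byte at offset 0: 0xF2 = 11110010 → 4-byte char (#1). Advance 4.
Byte at offset 4: 0xF0 = 11110000 → 4-byte char (#2). Advance 4.
Byte at offset 8: 0xE8 = 11101000 → 3-byte char (#3). Advance 3.
Byte at offset 11: 0xE2 = 11100010 → 3-byte char (#4). Advance 3.
Byte at offset 14: 0x51 = 01010001 → 1-byte char (#5). Advance 1.
Reached end at offset 15 after 5 code points.

5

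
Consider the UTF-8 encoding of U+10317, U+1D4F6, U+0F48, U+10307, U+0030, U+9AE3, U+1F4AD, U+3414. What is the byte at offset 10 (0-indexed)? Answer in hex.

U+10317 → 4-byte form F0 90 8C 97 at offsets 0–3.
U+1D4F6 → 4-byte form F0 9D 93 B6 at offsets 4–7.
U+0F48 → 3-byte form E0 BD 88 at offsets 8–10.
Offset 10 falls in char 3's range; it's byte 3 of E0 BD 88 = 0x88.

0x88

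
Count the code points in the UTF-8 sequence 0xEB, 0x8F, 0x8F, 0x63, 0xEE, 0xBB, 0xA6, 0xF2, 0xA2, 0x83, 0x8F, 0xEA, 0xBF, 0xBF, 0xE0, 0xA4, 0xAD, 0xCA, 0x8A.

Byte at offset 0: 0xEB = 11101011 → 3-byte char (#1). Advance 3.
Byte at offset 3: 0x63 = 01100011 → 1-byte char (#2). Advance 1.
Byte at offset 4: 0xEE = 11101110 → 3-byte char (#3). Advance 3.
Byte at offset 7: 0xF2 = 11110010 → 4-byte char (#4). Advance 4.
Byte at offset 11: 0xEA = 11101010 → 3-byte char (#5). Advance 3.
Byte at offset 14: 0xE0 = 11100000 → 3-byte char (#6). Advance 3.
Byte at offset 17: 0xCA = 11001010 → 2-byte char (#7). Advance 2.
Reached end at offset 19 after 7 code points.

7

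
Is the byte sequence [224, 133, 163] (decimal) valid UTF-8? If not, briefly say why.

invalid (overlong encoding)

Leading byte 0xE0 = 11100000 → 3-byte form.
Continuation bytes all match 10xxxxxx. Payload decodes to 0x163.
But 0x163 < 0x800, the minimum for a 3-byte sequence — this is an overlong encoding.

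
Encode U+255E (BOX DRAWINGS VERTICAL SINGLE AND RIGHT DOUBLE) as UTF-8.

U+255E = 0x255E = 9566 decimal. In range U+0800–U+FFFF → 3-byte form: 1110xxxx 10xxxxxx 10xxxxxx.
Binary (16 bits): 0010010101011110.
Split 4+6+6: 0010 | 010101 | 011110.
Byte 1: 11100010 = 0xE2.
Byte 2: 10010101 = 0x95.
Byte 3: 10011110 = 0x9E.

E2 95 9E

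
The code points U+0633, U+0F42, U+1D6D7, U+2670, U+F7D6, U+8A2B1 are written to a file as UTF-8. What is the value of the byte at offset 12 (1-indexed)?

1-indexed offset 12 is 0-indexed offset 11.
U+0633 → 2-byte form D8 B3 at offsets 0–1.
U+0F42 → 3-byte form E0 BD 82 at offsets 2–4.
U+1D6D7 → 4-byte form F0 9D 9B 97 at offsets 5–8.
U+2670 → 3-byte form E2 99 B0 at offsets 9–11.
Offset 11 falls in char 4's range; it's byte 3 of E2 99 B0 = 0xB0.

0xB0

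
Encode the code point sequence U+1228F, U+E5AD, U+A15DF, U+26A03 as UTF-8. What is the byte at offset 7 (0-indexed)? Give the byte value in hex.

U+1228F → 4-byte form F0 92 8A 8F at offsets 0–3.
U+E5AD → 3-byte form EE 96 AD at offsets 4–6.
U+A15DF → 4-byte form F2 A1 97 9F at offsets 7–10.
Offset 7 falls in char 3's range; it's byte 1 of F2 A1 97 9F = 0xF2.

0xF2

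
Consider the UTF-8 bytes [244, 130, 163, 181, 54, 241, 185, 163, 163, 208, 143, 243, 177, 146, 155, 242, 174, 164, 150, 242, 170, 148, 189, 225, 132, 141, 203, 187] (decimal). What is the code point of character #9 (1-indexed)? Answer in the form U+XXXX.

U+02FB

Offset 0: leading byte 0xF4 = 11110100 → 4-byte char #1 = F4 82 A3 B5.
Offset 4: leading byte 0x36 = 00110110 → 1-byte char #2 = 36.
Offset 5: leading byte 0xF1 = 11110001 → 4-byte char #3 = F1 B9 A3 A3.
Offset 9: leading byte 0xD0 = 11010000 → 2-byte char #4 = D0 8F.
Offset 11: leading byte 0xF3 = 11110011 → 4-byte char #5 = F3 B1 92 9B.
Offset 15: leading byte 0xF2 = 11110010 → 4-byte char #6 = F2 AE A4 96.
Offset 19: leading byte 0xF2 = 11110010 → 4-byte char #7 = F2 AA 94 BD.
Offset 23: leading byte 0xE1 = 11100001 → 3-byte char #8 = E1 84 8D.
Offset 26: leading byte 0xCB = 11001011 → 2-byte char #9 = CB BB.
Leading byte 0xCB = 11001011 matches 110xxxxx → 2-byte sequence.
Byte 1: 0xCB = 11001011, payload 01011 (5 bits).
Byte 2: 0xBB = 10111011 (10xxxxxx ✓), payload 111011.
Concatenate: 01011111011 = 0x2FB (11 bits → U+02FB).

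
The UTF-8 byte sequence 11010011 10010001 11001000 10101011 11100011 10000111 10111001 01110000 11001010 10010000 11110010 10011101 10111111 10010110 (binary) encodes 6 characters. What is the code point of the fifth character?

U+0290

Offset 0: leading byte 0xD3 = 11010011 → 2-byte char #1 = D3 91.
Offset 2: leading byte 0xC8 = 11001000 → 2-byte char #2 = C8 AB.
Offset 4: leading byte 0xE3 = 11100011 → 3-byte char #3 = E3 87 B9.
Offset 7: leading byte 0x70 = 01110000 → 1-byte char #4 = 70.
Offset 8: leading byte 0xCA = 11001010 → 2-byte char #5 = CA 90.
Leading byte 0xCA = 11001010 matches 110xxxxx → 2-byte sequence.
Byte 1: 0xCA = 11001010, payload 01010 (5 bits).
Byte 2: 0x90 = 10010000 (10xxxxxx ✓), payload 010000.
Concatenate: 01010010000 = 0x290 (11 bits → U+0290).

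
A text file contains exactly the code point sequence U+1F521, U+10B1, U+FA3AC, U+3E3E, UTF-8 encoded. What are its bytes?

F0 9F 94 A1 E1 82 B1 F3 BA 8E AC E3 B8 BE

U+1F521: 4-byte form → F0 9F 94 A1.
U+10B1: 3-byte form → E1 82 B1.
U+FA3AC: 4-byte form → F3 BA 8E AC.
U+3E3E: 3-byte form → E3 B8 BE.
Concatenated (14 bytes): F0 9F 94 A1 E1 82 B1 F3 BA 8E AC E3 B8 BE.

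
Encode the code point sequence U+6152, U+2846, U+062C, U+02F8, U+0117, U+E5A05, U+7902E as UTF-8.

E6 85 92 E2 A1 86 D8 AC CB B8 C4 97 F3 A5 A8 85 F1 B9 80 AE

U+6152: 3-byte form → E6 85 92.
U+2846: 3-byte form → E2 A1 86.
U+062C: 2-byte form → D8 AC.
U+02F8: 2-byte form → CB B8.
U+0117: 2-byte form → C4 97.
U+E5A05: 4-byte form → F3 A5 A8 85.
U+7902E: 4-byte form → F1 B9 80 AE.
Concatenated (20 bytes): E6 85 92 E2 A1 86 D8 AC CB B8 C4 97 F3 A5 A8 85 F1 B9 80 AE.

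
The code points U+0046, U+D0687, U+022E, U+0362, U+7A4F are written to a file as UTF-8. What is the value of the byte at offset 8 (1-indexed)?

1-indexed offset 8 is 0-indexed offset 7.
U+0046 → 1-byte form 46 at offsets 0–0.
U+D0687 → 4-byte form F3 90 9A 87 at offsets 1–4.
U+022E → 2-byte form C8 AE at offsets 5–6.
U+0362 → 2-byte form CD A2 at offsets 7–8.
Offset 7 falls in char 4's range; it's byte 1 of CD A2 = 0xCD.

0xCD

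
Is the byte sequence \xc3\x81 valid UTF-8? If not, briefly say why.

valid

Leading byte 0xC3 = 11000011 → 2-byte form.
Continuation bytes 0x81=10000001 all match 10xxxxxx.
Decoded value 0xC1 is ≥ 0x80 (shortest form) and not a surrogate.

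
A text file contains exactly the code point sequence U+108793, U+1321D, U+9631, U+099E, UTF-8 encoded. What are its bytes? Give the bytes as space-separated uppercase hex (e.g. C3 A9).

F4 88 9E 93 F0 93 88 9D E9 98 B1 E0 A6 9E

U+108793: 4-byte form → F4 88 9E 93.
U+1321D: 4-byte form → F0 93 88 9D.
U+9631: 3-byte form → E9 98 B1.
U+099E: 3-byte form → E0 A6 9E.
Concatenated (14 bytes): F4 88 9E 93 F0 93 88 9D E9 98 B1 E0 A6 9E.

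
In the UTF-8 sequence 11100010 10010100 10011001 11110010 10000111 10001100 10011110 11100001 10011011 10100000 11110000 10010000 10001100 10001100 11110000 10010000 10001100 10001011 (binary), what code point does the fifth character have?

U+1030B

Offset 0: leading byte 0xE2 = 11100010 → 3-byte char #1 = E2 94 99.
Offset 3: leading byte 0xF2 = 11110010 → 4-byte char #2 = F2 87 8C 9E.
Offset 7: leading byte 0xE1 = 11100001 → 3-byte char #3 = E1 9B A0.
Offset 10: leading byte 0xF0 = 11110000 → 4-byte char #4 = F0 90 8C 8C.
Offset 14: leading byte 0xF0 = 11110000 → 4-byte char #5 = F0 90 8C 8B.
Leading byte 0xF0 = 11110000 matches 11110xxx → 4-byte sequence.
Byte 1: 0xF0 = 11110000, payload 000 (3 bits).
Byte 2: 0x90 = 10010000 (10xxxxxx ✓), payload 010000.
Byte 3: 0x8C = 10001100 (10xxxxxx ✓), payload 001100.
Byte 4: 0x8B = 10001011 (10xxxxxx ✓), payload 001011.
Concatenate: 000010000001100001011 = 0x1030B (21 bits → U+1030B).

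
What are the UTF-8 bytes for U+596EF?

U+596EF = 0x596EF = 366319 decimal. In range U+10000–U+10FFFF → 4-byte form: 11110xxx 10xxxxxx 10xxxxxx 10xxxxxx.
Binary (21 bits): 001011001011011101111.
Split 3+6+6+6: 001 | 011001 | 011011 | 101111.
Byte 1: 11110001 = 0xF1.
Byte 2: 10011001 = 0x99.
Byte 3: 10011011 = 0x9B.
Byte 4: 10101111 = 0xAF.

F1 99 9B AF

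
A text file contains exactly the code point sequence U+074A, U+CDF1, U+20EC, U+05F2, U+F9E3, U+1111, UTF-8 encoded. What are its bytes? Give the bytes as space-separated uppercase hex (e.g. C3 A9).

DD 8A EC B7 B1 E2 83 AC D7 B2 EF A7 A3 E1 84 91

U+074A: 2-byte form → DD 8A.
U+CDF1: 3-byte form → EC B7 B1.
U+20EC: 3-byte form → E2 83 AC.
U+05F2: 2-byte form → D7 B2.
U+F9E3: 3-byte form → EF A7 A3.
U+1111: 3-byte form → E1 84 91.
Concatenated (16 bytes): DD 8A EC B7 B1 E2 83 AC D7 B2 EF A7 A3 E1 84 91.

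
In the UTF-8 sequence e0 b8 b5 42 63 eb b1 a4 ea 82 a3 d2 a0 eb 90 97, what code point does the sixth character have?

Offset 0: leading byte 0xE0 = 11100000 → 3-byte char #1 = E0 B8 B5.
Offset 3: leading byte 0x42 = 01000010 → 1-byte char #2 = 42.
Offset 4: leading byte 0x63 = 01100011 → 1-byte char #3 = 63.
Offset 5: leading byte 0xEB = 11101011 → 3-byte char #4 = EB B1 A4.
Offset 8: leading byte 0xEA = 11101010 → 3-byte char #5 = EA 82 A3.
Offset 11: leading byte 0xD2 = 11010010 → 2-byte char #6 = D2 A0.
Leading byte 0xD2 = 11010010 matches 110xxxxx → 2-byte sequence.
Byte 1: 0xD2 = 11010010, payload 10010 (5 bits).
Byte 2: 0xA0 = 10100000 (10xxxxxx ✓), payload 100000.
Concatenate: 10010100000 = 0x4A0 (11 bits → U+04A0).

U+04A0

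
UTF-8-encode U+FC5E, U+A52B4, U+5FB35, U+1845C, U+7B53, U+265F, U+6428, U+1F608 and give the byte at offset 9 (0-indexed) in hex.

0xAC

U+FC5E → 3-byte form EF B1 9E at offsets 0–2.
U+A52B4 → 4-byte form F2 A5 8A B4 at offsets 3–6.
U+5FB35 → 4-byte form F1 9F AC B5 at offsets 7–10.
Offset 9 falls in char 3's range; it's byte 3 of F1 9F AC B5 = 0xAC.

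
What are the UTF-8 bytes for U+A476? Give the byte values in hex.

EA 91 B6

U+A476 = 0xA476 = 42102 decimal. In range U+0800–U+FFFF → 3-byte form: 1110xxxx 10xxxxxx 10xxxxxx.
Binary (16 bits): 1010010001110110.
Split 4+6+6: 1010 | 010001 | 110110.
Byte 1: 11101010 = 0xEA.
Byte 2: 10010001 = 0x91.
Byte 3: 10110110 = 0xB6.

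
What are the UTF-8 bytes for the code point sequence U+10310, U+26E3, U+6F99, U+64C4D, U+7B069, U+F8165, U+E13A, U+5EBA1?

F0 90 8C 90 E2 9B A3 E6 BE 99 F1 A4 B1 8D F1 BB 81 A9 F3 B8 85 A5 EE 84 BA F1 9E AE A1

U+10310: 4-byte form → F0 90 8C 90.
U+26E3: 3-byte form → E2 9B A3.
U+6F99: 3-byte form → E6 BE 99.
U+64C4D: 4-byte form → F1 A4 B1 8D.
U+7B069: 4-byte form → F1 BB 81 A9.
U+F8165: 4-byte form → F3 B8 85 A5.
U+E13A: 3-byte form → EE 84 BA.
U+5EBA1: 4-byte form → F1 9E AE A1.
Concatenated (29 bytes): F0 90 8C 90 E2 9B A3 E6 BE 99 F1 A4 B1 8D F1 BB 81 A9 F3 B8 85 A5 EE 84 BA F1 9E AE A1.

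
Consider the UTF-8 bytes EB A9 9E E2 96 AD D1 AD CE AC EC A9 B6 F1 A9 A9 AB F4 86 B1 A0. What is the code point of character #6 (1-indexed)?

U+69A6B

Offset 0: leading byte 0xEB = 11101011 → 3-byte char #1 = EB A9 9E.
Offset 3: leading byte 0xE2 = 11100010 → 3-byte char #2 = E2 96 AD.
Offset 6: leading byte 0xD1 = 11010001 → 2-byte char #3 = D1 AD.
Offset 8: leading byte 0xCE = 11001110 → 2-byte char #4 = CE AC.
Offset 10: leading byte 0xEC = 11101100 → 3-byte char #5 = EC A9 B6.
Offset 13: leading byte 0xF1 = 11110001 → 4-byte char #6 = F1 A9 A9 AB.
Leading byte 0xF1 = 11110001 matches 11110xxx → 4-byte sequence.
Byte 1: 0xF1 = 11110001, payload 001 (3 bits).
Byte 2: 0xA9 = 10101001 (10xxxxxx ✓), payload 101001.
Byte 3: 0xA9 = 10101001 (10xxxxxx ✓), payload 101001.
Byte 4: 0xAB = 10101011 (10xxxxxx ✓), payload 101011.
Concatenate: 001101001101001101011 = 0x69A6B (21 bits → U+69A6B).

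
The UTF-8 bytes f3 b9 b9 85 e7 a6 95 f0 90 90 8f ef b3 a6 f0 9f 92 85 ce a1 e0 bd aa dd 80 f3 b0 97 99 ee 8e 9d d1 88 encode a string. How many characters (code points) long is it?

11

Byte at offset 0: 0xF3 = 11110011 → 4-byte char (#1). Advance 4.
Byte at offset 4: 0xE7 = 11100111 → 3-byte char (#2). Advance 3.
Byte at offset 7: 0xF0 = 11110000 → 4-byte char (#3). Advance 4.
Byte at offset 11: 0xEF = 11101111 → 3-byte char (#4). Advance 3.
Byte at offset 14: 0xF0 = 11110000 → 4-byte char (#5). Advance 4.
Byte at offset 18: 0xCE = 11001110 → 2-byte char (#6). Advance 2.
Byte at offset 20: 0xE0 = 11100000 → 3-byte char (#7). Advance 3.
Byte at offset 23: 0xDD = 11011101 → 2-byte char (#8). Advance 2.
Byte at offset 25: 0xF3 = 11110011 → 4-byte char (#9). Advance 4.
Byte at offset 29: 0xEE = 11101110 → 3-byte char (#10). Advance 3.
Byte at offset 32: 0xD1 = 11010001 → 2-byte char (#11). Advance 2.
Reached end at offset 34 after 11 code points.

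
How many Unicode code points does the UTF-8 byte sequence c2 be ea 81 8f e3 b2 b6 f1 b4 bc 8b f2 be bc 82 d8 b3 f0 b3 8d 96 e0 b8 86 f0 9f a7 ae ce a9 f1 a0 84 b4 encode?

11

Byte at offset 0: 0xC2 = 11000010 → 2-byte char (#1). Advance 2.
Byte at offset 2: 0xEA = 11101010 → 3-byte char (#2). Advance 3.
Byte at offset 5: 0xE3 = 11100011 → 3-byte char (#3). Advance 3.
Byte at offset 8: 0xF1 = 11110001 → 4-byte char (#4). Advance 4.
Byte at offset 12: 0xF2 = 11110010 → 4-byte char (#5). Advance 4.
Byte at offset 16: 0xD8 = 11011000 → 2-byte char (#6). Advance 2.
Byte at offset 18: 0xF0 = 11110000 → 4-byte char (#7). Advance 4.
Byte at offset 22: 0xE0 = 11100000 → 3-byte char (#8). Advance 3.
Byte at offset 25: 0xF0 = 11110000 → 4-byte char (#9). Advance 4.
Byte at offset 29: 0xCE = 11001110 → 2-byte char (#10). Advance 2.
Byte at offset 31: 0xF1 = 11110001 → 4-byte char (#11). Advance 4.
Reached end at offset 35 after 11 code points.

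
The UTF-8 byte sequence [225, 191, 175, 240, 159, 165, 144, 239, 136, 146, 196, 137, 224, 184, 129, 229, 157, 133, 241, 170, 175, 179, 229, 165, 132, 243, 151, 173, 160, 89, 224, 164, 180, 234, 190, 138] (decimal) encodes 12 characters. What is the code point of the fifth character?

Offset 0: leading byte 0xE1 = 11100001 → 3-byte char #1 = E1 BF AF.
Offset 3: leading byte 0xF0 = 11110000 → 4-byte char #2 = F0 9F A5 90.
Offset 7: leading byte 0xEF = 11101111 → 3-byte char #3 = EF 88 92.
Offset 10: leading byte 0xC4 = 11000100 → 2-byte char #4 = C4 89.
Offset 12: leading byte 0xE0 = 11100000 → 3-byte char #5 = E0 B8 81.
Leading byte 0xE0 = 11100000 matches 1110xxxx → 3-byte sequence.
Byte 1: 0xE0 = 11100000, payload 0000 (4 bits).
Byte 2: 0xB8 = 10111000 (10xxxxxx ✓), payload 111000.
Byte 3: 0x81 = 10000001 (10xxxxxx ✓), payload 000001.
Concatenate: 0000111000000001 = 0xE01 (16 bits → U+0E01).

U+0E01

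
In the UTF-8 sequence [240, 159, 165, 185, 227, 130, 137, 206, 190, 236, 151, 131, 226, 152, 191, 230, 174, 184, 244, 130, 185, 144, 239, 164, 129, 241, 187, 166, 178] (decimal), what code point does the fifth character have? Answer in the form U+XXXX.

U+263F

Offset 0: leading byte 0xF0 = 11110000 → 4-byte char #1 = F0 9F A5 B9.
Offset 4: leading byte 0xE3 = 11100011 → 3-byte char #2 = E3 82 89.
Offset 7: leading byte 0xCE = 11001110 → 2-byte char #3 = CE BE.
Offset 9: leading byte 0xEC = 11101100 → 3-byte char #4 = EC 97 83.
Offset 12: leading byte 0xE2 = 11100010 → 3-byte char #5 = E2 98 BF.
Leading byte 0xE2 = 11100010 matches 1110xxxx → 3-byte sequence.
Byte 1: 0xE2 = 11100010, payload 0010 (4 bits).
Byte 2: 0x98 = 10011000 (10xxxxxx ✓), payload 011000.
Byte 3: 0xBF = 10111111 (10xxxxxx ✓), payload 111111.
Concatenate: 0010011000111111 = 0x263F (16 bits → U+263F).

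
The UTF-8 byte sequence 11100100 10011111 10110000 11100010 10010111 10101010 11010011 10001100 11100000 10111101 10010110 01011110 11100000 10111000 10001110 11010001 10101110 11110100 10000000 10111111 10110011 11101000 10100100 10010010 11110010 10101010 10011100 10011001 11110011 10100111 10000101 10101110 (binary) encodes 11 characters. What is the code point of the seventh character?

Offset 0: leading byte 0xE4 = 11100100 → 3-byte char #1 = E4 9F B0.
Offset 3: leading byte 0xE2 = 11100010 → 3-byte char #2 = E2 97 AA.
Offset 6: leading byte 0xD3 = 11010011 → 2-byte char #3 = D3 8C.
Offset 8: leading byte 0xE0 = 11100000 → 3-byte char #4 = E0 BD 96.
Offset 11: leading byte 0x5E = 01011110 → 1-byte char #5 = 5E.
Offset 12: leading byte 0xE0 = 11100000 → 3-byte char #6 = E0 B8 8E.
Offset 15: leading byte 0xD1 = 11010001 → 2-byte char #7 = D1 AE.
Leading byte 0xD1 = 11010001 matches 110xxxxx → 2-byte sequence.
Byte 1: 0xD1 = 11010001, payload 10001 (5 bits).
Byte 2: 0xAE = 10101110 (10xxxxxx ✓), payload 101110.
Concatenate: 10001101110 = 0x46E (11 bits → U+046E).

U+046E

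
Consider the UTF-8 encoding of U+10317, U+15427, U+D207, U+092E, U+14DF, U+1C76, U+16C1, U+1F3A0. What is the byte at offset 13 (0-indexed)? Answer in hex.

0xAE

U+10317 → 4-byte form F0 90 8C 97 at offsets 0–3.
U+15427 → 4-byte form F0 95 90 A7 at offsets 4–7.
U+D207 → 3-byte form ED 88 87 at offsets 8–10.
U+092E → 3-byte form E0 A4 AE at offsets 11–13.
Offset 13 falls in char 4's range; it's byte 3 of E0 A4 AE = 0xAE.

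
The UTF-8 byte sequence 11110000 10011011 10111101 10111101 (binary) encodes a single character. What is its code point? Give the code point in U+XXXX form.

U+1BF7D

Leading byte 0xF0 = 11110000 matches 11110xxx → 4-byte sequence.
Byte 1: 0xF0 = 11110000, payload 000 (3 bits).
Byte 2: 0x9B = 10011011 (10xxxxxx ✓), payload 011011.
Byte 3: 0xBD = 10111101 (10xxxxxx ✓), payload 111101.
Byte 4: 0xBD = 10111101 (10xxxxxx ✓), payload 111101.
Concatenate: 000011011111101111101 = 0x1BF7D (21 bits → U+1BF7D).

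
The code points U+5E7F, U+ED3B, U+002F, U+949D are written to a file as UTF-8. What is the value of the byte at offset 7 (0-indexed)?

U+5E7F → 3-byte form E5 B9 BF at offsets 0–2.
U+ED3B → 3-byte form EE B4 BB at offsets 3–5.
U+002F → 1-byte form 2F at offsets 6–6.
U+949D → 3-byte form E9 92 9D at offsets 7–9.
Offset 7 falls in char 4's range; it's byte 1 of E9 92 9D = 0xE9.

0xE9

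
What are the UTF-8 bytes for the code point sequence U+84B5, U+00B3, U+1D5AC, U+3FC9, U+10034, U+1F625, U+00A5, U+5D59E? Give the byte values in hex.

E8 92 B5 C2 B3 F0 9D 96 AC E3 BF 89 F0 90 80 B4 F0 9F 98 A5 C2 A5 F1 9D 96 9E

U+84B5: 3-byte form → E8 92 B5.
U+00B3: 2-byte form → C2 B3.
U+1D5AC: 4-byte form → F0 9D 96 AC.
U+3FC9: 3-byte form → E3 BF 89.
U+10034: 4-byte form → F0 90 80 B4.
U+1F625: 4-byte form → F0 9F 98 A5.
U+00A5: 2-byte form → C2 A5.
U+5D59E: 4-byte form → F1 9D 96 9E.
Concatenated (26 bytes): E8 92 B5 C2 B3 F0 9D 96 AC E3 BF 89 F0 90 80 B4 F0 9F 98 A5 C2 A5 F1 9D 96 9E.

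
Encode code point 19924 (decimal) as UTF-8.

E4 B7 94

U+4DD4 = 0x4DD4 = 19924 decimal. In range U+0800–U+FFFF → 3-byte form: 1110xxxx 10xxxxxx 10xxxxxx.
Binary (16 bits): 0100110111010100.
Split 4+6+6: 0100 | 110111 | 010100.
Byte 1: 11100100 = 0xE4.
Byte 2: 10110111 = 0xB7.
Byte 3: 10010100 = 0x94.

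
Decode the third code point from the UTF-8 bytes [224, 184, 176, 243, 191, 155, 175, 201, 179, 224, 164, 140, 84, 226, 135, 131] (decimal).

U+0273

Offset 0: leading byte 0xE0 = 11100000 → 3-byte char #1 = E0 B8 B0.
Offset 3: leading byte 0xF3 = 11110011 → 4-byte char #2 = F3 BF 9B AF.
Offset 7: leading byte 0xC9 = 11001001 → 2-byte char #3 = C9 B3.
Leading byte 0xC9 = 11001001 matches 110xxxxx → 2-byte sequence.
Byte 1: 0xC9 = 11001001, payload 01001 (5 bits).
Byte 2: 0xB3 = 10110011 (10xxxxxx ✓), payload 110011.
Concatenate: 01001110011 = 0x273 (11 bits → U+0273).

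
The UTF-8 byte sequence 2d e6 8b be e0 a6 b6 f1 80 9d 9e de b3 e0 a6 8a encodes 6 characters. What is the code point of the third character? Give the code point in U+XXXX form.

U+09B6

Offset 0: leading byte 0x2D = 00101101 → 1-byte char #1 = 2D.
Offset 1: leading byte 0xE6 = 11100110 → 3-byte char #2 = E6 8B BE.
Offset 4: leading byte 0xE0 = 11100000 → 3-byte char #3 = E0 A6 B6.
Leading byte 0xE0 = 11100000 matches 1110xxxx → 3-byte sequence.
Byte 1: 0xE0 = 11100000, payload 0000 (4 bits).
Byte 2: 0xA6 = 10100110 (10xxxxxx ✓), payload 100110.
Byte 3: 0xB6 = 10110110 (10xxxxxx ✓), payload 110110.
Concatenate: 0000100110110110 = 0x9B6 (16 bits → U+09B6).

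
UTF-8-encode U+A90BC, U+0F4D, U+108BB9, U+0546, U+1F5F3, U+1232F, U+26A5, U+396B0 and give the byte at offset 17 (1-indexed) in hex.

0xB3

1-indexed offset 17 is 0-indexed offset 16.
U+A90BC → 4-byte form F2 A9 82 BC at offsets 0–3.
U+0F4D → 3-byte form E0 BD 8D at offsets 4–6.
U+108BB9 → 4-byte form F4 88 AE B9 at offsets 7–10.
U+0546 → 2-byte form D5 86 at offsets 11–12.
U+1F5F3 → 4-byte form F0 9F 97 B3 at offsets 13–16.
Offset 16 falls in char 5's range; it's byte 4 of F0 9F 97 B3 = 0xB3.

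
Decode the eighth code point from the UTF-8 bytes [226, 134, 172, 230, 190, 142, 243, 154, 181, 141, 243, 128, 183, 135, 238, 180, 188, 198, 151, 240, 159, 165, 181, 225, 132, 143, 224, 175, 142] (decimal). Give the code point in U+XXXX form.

Offset 0: leading byte 0xE2 = 11100010 → 3-byte char #1 = E2 86 AC.
Offset 3: leading byte 0xE6 = 11100110 → 3-byte char #2 = E6 BE 8E.
Offset 6: leading byte 0xF3 = 11110011 → 4-byte char #3 = F3 9A B5 8D.
Offset 10: leading byte 0xF3 = 11110011 → 4-byte char #4 = F3 80 B7 87.
Offset 14: leading byte 0xEE = 11101110 → 3-byte char #5 = EE B4 BC.
Offset 17: leading byte 0xC6 = 11000110 → 2-byte char #6 = C6 97.
Offset 19: leading byte 0xF0 = 11110000 → 4-byte char #7 = F0 9F A5 B5.
Offset 23: leading byte 0xE1 = 11100001 → 3-byte char #8 = E1 84 8F.
Leading byte 0xE1 = 11100001 matches 1110xxxx → 3-byte sequence.
Byte 1: 0xE1 = 11100001, payload 0001 (4 bits).
Byte 2: 0x84 = 10000100 (10xxxxxx ✓), payload 000100.
Byte 3: 0x8F = 10001111 (10xxxxxx ✓), payload 001111.
Concatenate: 0001000100001111 = 0x110F (16 bits → U+110F).

U+110F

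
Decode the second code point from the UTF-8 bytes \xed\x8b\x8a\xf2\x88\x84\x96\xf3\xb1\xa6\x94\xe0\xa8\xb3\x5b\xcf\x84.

U+88116

Offset 0: leading byte 0xED = 11101101 → 3-byte char #1 = ED 8B 8A.
Offset 3: leading byte 0xF2 = 11110010 → 4-byte char #2 = F2 88 84 96.
Leading byte 0xF2 = 11110010 matches 11110xxx → 4-byte sequence.
Byte 1: 0xF2 = 11110010, payload 010 (3 bits).
Byte 2: 0x88 = 10001000 (10xxxxxx ✓), payload 001000.
Byte 3: 0x84 = 10000100 (10xxxxxx ✓), payload 000100.
Byte 4: 0x96 = 10010110 (10xxxxxx ✓), payload 010110.
Concatenate: 010001000000100010110 = 0x88116 (21 bits → U+88116).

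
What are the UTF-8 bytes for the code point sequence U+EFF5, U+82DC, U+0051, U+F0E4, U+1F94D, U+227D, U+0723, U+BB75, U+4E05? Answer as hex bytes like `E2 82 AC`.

U+EFF5: 3-byte form → EE BF B5.
U+82DC: 3-byte form → E8 8B 9C.
U+0051: 1-byte form → 51.
U+F0E4: 3-byte form → EF 83 A4.
U+1F94D: 4-byte form → F0 9F A5 8D.
U+227D: 3-byte form → E2 89 BD.
U+0723: 2-byte form → DC A3.
U+BB75: 3-byte form → EB AD B5.
U+4E05: 3-byte form → E4 B8 85.
Concatenated (25 bytes): EE BF B5 E8 8B 9C 51 EF 83 A4 F0 9F A5 8D E2 89 BD DC A3 EB AD B5 E4 B8 85.

EE BF B5 E8 8B 9C 51 EF 83 A4 F0 9F A5 8D E2 89 BD DC A3 EB AD B5 E4 B8 85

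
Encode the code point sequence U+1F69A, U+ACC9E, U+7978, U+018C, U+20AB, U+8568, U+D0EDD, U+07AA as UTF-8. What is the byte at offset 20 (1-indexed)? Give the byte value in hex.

0xF3

1-indexed offset 20 is 0-indexed offset 19.
U+1F69A → 4-byte form F0 9F 9A 9A at offsets 0–3.
U+ACC9E → 4-byte form F2 AC B2 9E at offsets 4–7.
U+7978 → 3-byte form E7 A5 B8 at offsets 8–10.
U+018C → 2-byte form C6 8C at offsets 11–12.
U+20AB → 3-byte form E2 82 AB at offsets 13–15.
U+8568 → 3-byte form E8 95 A8 at offsets 16–18.
U+D0EDD → 4-byte form F3 90 BB 9D at offsets 19–22.
Offset 19 falls in char 7's range; it's byte 1 of F3 90 BB 9D = 0xF3.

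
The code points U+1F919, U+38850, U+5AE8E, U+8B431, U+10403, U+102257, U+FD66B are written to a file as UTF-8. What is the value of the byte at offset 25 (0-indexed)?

U+1F919 → 4-byte form F0 9F A4 99 at offsets 0–3.
U+38850 → 4-byte form F0 B8 A1 90 at offsets 4–7.
U+5AE8E → 4-byte form F1 9A BA 8E at offsets 8–11.
U+8B431 → 4-byte form F2 8B 90 B1 at offsets 12–15.
U+10403 → 4-byte form F0 90 90 83 at offsets 16–19.
U+102257 → 4-byte form F4 82 89 97 at offsets 20–23.
U+FD66B → 4-byte form F3 BD 99 AB at offsets 24–27.
Offset 25 falls in char 7's range; it's byte 2 of F3 BD 99 AB = 0xBD.

0xBD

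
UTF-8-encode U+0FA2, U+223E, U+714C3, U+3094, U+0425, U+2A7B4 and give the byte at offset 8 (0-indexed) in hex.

U+0FA2 → 3-byte form E0 BE A2 at offsets 0–2.
U+223E → 3-byte form E2 88 BE at offsets 3–5.
U+714C3 → 4-byte form F1 B1 93 83 at offsets 6–9.
Offset 8 falls in char 3's range; it's byte 3 of F1 B1 93 83 = 0x93.

0x93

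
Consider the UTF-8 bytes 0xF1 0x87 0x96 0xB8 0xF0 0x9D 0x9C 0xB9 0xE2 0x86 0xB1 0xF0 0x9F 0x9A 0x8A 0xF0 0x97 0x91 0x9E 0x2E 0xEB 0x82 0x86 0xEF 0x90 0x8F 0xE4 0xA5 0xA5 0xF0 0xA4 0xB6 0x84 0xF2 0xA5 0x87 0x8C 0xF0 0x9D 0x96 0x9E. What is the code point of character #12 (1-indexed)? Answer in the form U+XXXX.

Offset 0: leading byte 0xF1 = 11110001 → 4-byte char #1 = F1 87 96 B8.
Offset 4: leading byte 0xF0 = 11110000 → 4-byte char #2 = F0 9D 9C B9.
Offset 8: leading byte 0xE2 = 11100010 → 3-byte char #3 = E2 86 B1.
Offset 11: leading byte 0xF0 = 11110000 → 4-byte char #4 = F0 9F 9A 8A.
Offset 15: leading byte 0xF0 = 11110000 → 4-byte char #5 = F0 97 91 9E.
Offset 19: leading byte 0x2E = 00101110 → 1-byte char #6 = 2E.
Offset 20: leading byte 0xEB = 11101011 → 3-byte char #7 = EB 82 86.
Offset 23: leading byte 0xEF = 11101111 → 3-byte char #8 = EF 90 8F.
Offset 26: leading byte 0xE4 = 11100100 → 3-byte char #9 = E4 A5 A5.
Offset 29: leading byte 0xF0 = 11110000 → 4-byte char #10 = F0 A4 B6 84.
Offset 33: leading byte 0xF2 = 11110010 → 4-byte char #11 = F2 A5 87 8C.
Offset 37: leading byte 0xF0 = 11110000 → 4-byte char #12 = F0 9D 96 9E.
Leading byte 0xF0 = 11110000 matches 11110xxx → 4-byte sequence.
Byte 1: 0xF0 = 11110000, payload 000 (3 bits).
Byte 2: 0x9D = 10011101 (10xxxxxx ✓), payload 011101.
Byte 3: 0x96 = 10010110 (10xxxxxx ✓), payload 010110.
Byte 4: 0x9E = 10011110 (10xxxxxx ✓), payload 011110.
Concatenate: 000011101010110011110 = 0x1D59E (21 bits → U+1D59E).

U+1D59E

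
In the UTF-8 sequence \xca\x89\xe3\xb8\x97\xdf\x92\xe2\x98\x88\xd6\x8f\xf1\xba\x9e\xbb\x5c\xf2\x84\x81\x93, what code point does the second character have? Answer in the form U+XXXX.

U+3E17

Offset 0: leading byte 0xCA = 11001010 → 2-byte char #1 = CA 89.
Offset 2: leading byte 0xE3 = 11100011 → 3-byte char #2 = E3 B8 97.
Leading byte 0xE3 = 11100011 matches 1110xxxx → 3-byte sequence.
Byte 1: 0xE3 = 11100011, payload 0011 (4 bits).
Byte 2: 0xB8 = 10111000 (10xxxxxx ✓), payload 111000.
Byte 3: 0x97 = 10010111 (10xxxxxx ✓), payload 010111.
Concatenate: 0011111000010111 = 0x3E17 (16 bits → U+3E17).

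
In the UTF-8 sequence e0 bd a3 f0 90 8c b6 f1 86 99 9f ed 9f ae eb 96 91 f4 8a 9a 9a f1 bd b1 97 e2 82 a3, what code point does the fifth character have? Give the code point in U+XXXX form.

U+B591

Offset 0: leading byte 0xE0 = 11100000 → 3-byte char #1 = E0 BD A3.
Offset 3: leading byte 0xF0 = 11110000 → 4-byte char #2 = F0 90 8C B6.
Offset 7: leading byte 0xF1 = 11110001 → 4-byte char #3 = F1 86 99 9F.
Offset 11: leading byte 0xED = 11101101 → 3-byte char #4 = ED 9F AE.
Offset 14: leading byte 0xEB = 11101011 → 3-byte char #5 = EB 96 91.
Leading byte 0xEB = 11101011 matches 1110xxxx → 3-byte sequence.
Byte 1: 0xEB = 11101011, payload 1011 (4 bits).
Byte 2: 0x96 = 10010110 (10xxxxxx ✓), payload 010110.
Byte 3: 0x91 = 10010001 (10xxxxxx ✓), payload 010001.
Concatenate: 1011010110010001 = 0xB591 (16 bits → U+B591).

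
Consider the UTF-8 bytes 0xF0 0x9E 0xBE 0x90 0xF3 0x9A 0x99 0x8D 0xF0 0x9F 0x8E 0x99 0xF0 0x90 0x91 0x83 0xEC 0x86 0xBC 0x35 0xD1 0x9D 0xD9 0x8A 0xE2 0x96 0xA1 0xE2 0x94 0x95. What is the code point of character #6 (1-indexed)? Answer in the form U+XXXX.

Offset 0: leading byte 0xF0 = 11110000 → 4-byte char #1 = F0 9E BE 90.
Offset 4: leading byte 0xF3 = 11110011 → 4-byte char #2 = F3 9A 99 8D.
Offset 8: leading byte 0xF0 = 11110000 → 4-byte char #3 = F0 9F 8E 99.
Offset 12: leading byte 0xF0 = 11110000 → 4-byte char #4 = F0 90 91 83.
Offset 16: leading byte 0xEC = 11101100 → 3-byte char #5 = EC 86 BC.
Offset 19: leading byte 0x35 = 00110101 → 1-byte char #6 = 35.
Leading byte 0x35 = 00110101 matches 0xxxxxxx → 1-byte sequence.
Byte 1: 0x35 = 00110101, payload 0110101 (7 bits).
Concatenate: 0110101 = 0x35 (7 bits → U+0035).

U+0035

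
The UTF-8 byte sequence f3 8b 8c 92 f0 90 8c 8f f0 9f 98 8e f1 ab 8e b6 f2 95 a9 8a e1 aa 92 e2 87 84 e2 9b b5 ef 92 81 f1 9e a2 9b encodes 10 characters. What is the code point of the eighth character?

U+26F5

Offset 0: leading byte 0xF3 = 11110011 → 4-byte char #1 = F3 8B 8C 92.
Offset 4: leading byte 0xF0 = 11110000 → 4-byte char #2 = F0 90 8C 8F.
Offset 8: leading byte 0xF0 = 11110000 → 4-byte char #3 = F0 9F 98 8E.
Offset 12: leading byte 0xF1 = 11110001 → 4-byte char #4 = F1 AB 8E B6.
Offset 16: leading byte 0xF2 = 11110010 → 4-byte char #5 = F2 95 A9 8A.
Offset 20: leading byte 0xE1 = 11100001 → 3-byte char #6 = E1 AA 92.
Offset 23: leading byte 0xE2 = 11100010 → 3-byte char #7 = E2 87 84.
Offset 26: leading byte 0xE2 = 11100010 → 3-byte char #8 = E2 9B B5.
Leading byte 0xE2 = 11100010 matches 1110xxxx → 3-byte sequence.
Byte 1: 0xE2 = 11100010, payload 0010 (4 bits).
Byte 2: 0x9B = 10011011 (10xxxxxx ✓), payload 011011.
Byte 3: 0xB5 = 10110101 (10xxxxxx ✓), payload 110101.
Concatenate: 0010011011110101 = 0x26F5 (16 bits → U+26F5).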